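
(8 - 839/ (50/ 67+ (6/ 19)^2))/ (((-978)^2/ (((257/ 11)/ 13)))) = -470291239/ 254430482904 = -0.00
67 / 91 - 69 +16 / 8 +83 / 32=-185407 / 2912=-63.67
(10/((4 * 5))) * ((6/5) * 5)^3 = 108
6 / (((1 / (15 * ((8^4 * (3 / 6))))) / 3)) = 552960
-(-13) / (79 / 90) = 1170 / 79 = 14.81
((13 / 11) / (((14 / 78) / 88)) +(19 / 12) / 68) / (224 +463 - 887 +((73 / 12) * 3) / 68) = -3309829 / 1140867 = -2.90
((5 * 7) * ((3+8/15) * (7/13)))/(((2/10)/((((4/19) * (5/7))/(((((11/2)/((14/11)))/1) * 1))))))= 1038800/89661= 11.59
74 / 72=37 / 36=1.03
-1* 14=-14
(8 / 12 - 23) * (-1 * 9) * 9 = 1809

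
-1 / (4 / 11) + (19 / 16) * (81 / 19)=37 / 16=2.31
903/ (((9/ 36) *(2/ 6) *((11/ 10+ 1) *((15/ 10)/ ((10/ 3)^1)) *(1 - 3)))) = -17200/ 3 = -5733.33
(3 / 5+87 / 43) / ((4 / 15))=423 / 43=9.84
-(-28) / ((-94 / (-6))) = 84 / 47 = 1.79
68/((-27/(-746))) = 50728/27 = 1878.81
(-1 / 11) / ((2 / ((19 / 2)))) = -0.43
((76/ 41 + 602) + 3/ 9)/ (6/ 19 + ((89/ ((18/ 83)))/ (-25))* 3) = -70599250/ 5717573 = -12.35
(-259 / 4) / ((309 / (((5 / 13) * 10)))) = -6475 / 8034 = -0.81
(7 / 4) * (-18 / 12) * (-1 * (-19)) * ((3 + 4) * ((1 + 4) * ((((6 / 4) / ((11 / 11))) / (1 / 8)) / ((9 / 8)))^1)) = -18620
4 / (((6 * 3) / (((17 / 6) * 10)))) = 6.30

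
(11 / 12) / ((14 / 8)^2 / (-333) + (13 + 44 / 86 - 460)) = -19092 / 9299489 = -0.00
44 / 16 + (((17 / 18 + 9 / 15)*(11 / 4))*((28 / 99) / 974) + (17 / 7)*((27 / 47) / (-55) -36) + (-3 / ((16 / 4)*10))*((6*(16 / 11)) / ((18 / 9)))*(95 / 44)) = -134122145264 / 1570345623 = -85.41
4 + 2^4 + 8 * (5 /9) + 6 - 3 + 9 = 328 /9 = 36.44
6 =6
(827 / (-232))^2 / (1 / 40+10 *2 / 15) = 10258935 / 1096664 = 9.35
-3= -3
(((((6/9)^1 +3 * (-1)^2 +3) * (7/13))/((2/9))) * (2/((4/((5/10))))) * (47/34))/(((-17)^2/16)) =0.31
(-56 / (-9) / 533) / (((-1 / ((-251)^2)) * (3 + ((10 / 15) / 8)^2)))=-56448896 / 230789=-244.59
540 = 540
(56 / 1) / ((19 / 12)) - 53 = -17.63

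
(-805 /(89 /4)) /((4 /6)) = -4830 /89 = -54.27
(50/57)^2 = 2500/3249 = 0.77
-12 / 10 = -6 / 5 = -1.20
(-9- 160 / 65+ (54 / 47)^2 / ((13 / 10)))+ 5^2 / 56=-16081011 / 1608152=-10.00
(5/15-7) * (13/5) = -52/3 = -17.33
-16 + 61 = 45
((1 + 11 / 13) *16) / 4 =96 / 13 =7.38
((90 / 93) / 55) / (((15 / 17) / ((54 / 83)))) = 1836 / 141515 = 0.01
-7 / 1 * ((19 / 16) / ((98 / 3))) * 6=-171 / 112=-1.53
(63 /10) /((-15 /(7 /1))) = -147 /50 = -2.94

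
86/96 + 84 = 4075/48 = 84.90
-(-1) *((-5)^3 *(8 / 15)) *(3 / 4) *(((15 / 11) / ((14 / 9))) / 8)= -3375 / 616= -5.48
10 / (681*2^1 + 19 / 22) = 220 / 29983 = 0.01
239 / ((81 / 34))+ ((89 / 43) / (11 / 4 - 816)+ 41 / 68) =77755236583 / 770453532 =100.92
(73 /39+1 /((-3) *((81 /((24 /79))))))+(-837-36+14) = -71302028 /83187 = -857.13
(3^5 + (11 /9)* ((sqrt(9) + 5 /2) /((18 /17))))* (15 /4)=403945 /432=935.06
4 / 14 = 2 / 7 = 0.29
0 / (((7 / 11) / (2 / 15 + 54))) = 0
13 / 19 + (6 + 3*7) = 526 / 19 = 27.68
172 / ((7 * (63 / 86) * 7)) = 14792 / 3087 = 4.79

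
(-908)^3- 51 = -748613363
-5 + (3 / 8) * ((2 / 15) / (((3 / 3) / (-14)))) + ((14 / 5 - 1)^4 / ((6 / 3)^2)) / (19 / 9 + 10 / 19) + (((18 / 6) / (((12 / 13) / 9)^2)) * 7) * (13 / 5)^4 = 16456446123 / 180400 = 91221.99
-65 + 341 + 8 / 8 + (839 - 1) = 1115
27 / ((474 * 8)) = 9 / 1264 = 0.01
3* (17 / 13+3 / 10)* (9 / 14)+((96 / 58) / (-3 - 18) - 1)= 106707 / 52780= 2.02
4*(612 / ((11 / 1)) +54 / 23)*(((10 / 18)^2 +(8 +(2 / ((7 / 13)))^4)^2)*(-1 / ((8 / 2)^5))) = -14969098048344215 / 1680185840256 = -8909.19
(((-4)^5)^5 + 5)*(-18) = 20266198323167142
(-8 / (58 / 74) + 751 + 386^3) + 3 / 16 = 26686123399 / 464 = 57513196.98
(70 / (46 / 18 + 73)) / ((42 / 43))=129 / 136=0.95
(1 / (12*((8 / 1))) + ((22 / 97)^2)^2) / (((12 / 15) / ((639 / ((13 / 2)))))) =118234017705 / 73656361792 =1.61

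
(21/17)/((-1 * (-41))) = 0.03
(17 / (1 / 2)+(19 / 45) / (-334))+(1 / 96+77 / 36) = 2897627 / 80160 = 36.15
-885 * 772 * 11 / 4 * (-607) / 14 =1140464985 / 14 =81461784.64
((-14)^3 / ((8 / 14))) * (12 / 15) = -3841.60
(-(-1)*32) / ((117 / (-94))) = -3008 / 117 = -25.71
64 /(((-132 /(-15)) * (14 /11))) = 5.71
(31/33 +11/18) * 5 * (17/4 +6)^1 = 62935/792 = 79.46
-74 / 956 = -37 / 478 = -0.08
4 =4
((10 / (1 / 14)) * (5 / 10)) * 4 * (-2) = -560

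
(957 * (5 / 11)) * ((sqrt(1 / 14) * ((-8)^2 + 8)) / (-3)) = -5220 * sqrt(14) / 7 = -2790.21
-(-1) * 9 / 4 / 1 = 9 / 4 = 2.25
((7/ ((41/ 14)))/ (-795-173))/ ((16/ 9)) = -441/ 317504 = -0.00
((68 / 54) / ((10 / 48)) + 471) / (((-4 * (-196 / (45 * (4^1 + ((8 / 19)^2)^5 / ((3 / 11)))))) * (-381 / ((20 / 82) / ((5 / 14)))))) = -56415740801702239 / 287320158039328263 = -0.20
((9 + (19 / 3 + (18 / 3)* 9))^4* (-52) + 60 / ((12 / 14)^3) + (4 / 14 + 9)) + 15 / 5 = -1362651128711 / 1134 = -1201632388.63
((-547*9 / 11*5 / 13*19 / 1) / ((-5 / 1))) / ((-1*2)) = -93537 / 286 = -327.05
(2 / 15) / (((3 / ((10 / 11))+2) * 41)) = 4 / 6519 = 0.00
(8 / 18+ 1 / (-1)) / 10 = -1 / 18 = -0.06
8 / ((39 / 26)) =5.33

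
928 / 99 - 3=631 / 99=6.37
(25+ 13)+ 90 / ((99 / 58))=998 / 11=90.73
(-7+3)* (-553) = 2212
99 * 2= 198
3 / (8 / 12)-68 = -127 / 2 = -63.50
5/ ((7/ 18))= 90/ 7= 12.86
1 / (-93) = -0.01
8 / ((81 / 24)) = 64 / 27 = 2.37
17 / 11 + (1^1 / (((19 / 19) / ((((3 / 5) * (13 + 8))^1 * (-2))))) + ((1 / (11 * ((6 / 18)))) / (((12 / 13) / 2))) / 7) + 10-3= -12759 / 770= -16.57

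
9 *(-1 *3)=-27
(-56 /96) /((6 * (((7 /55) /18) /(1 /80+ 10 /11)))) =-12.67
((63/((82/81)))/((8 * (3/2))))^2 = 2893401/107584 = 26.89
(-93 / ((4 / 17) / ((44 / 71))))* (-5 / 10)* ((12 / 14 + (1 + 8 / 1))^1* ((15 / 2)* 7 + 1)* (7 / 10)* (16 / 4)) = 180841.91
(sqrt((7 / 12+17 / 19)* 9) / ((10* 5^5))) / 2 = sqrt(19209) / 2375000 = 0.00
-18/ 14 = -9/ 7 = -1.29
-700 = -700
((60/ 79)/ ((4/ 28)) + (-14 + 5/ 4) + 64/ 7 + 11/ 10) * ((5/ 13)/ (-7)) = -31071/ 201292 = -0.15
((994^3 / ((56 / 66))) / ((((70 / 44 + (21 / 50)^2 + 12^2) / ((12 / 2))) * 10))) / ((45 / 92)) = 1697643455200 / 174287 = 9740505.35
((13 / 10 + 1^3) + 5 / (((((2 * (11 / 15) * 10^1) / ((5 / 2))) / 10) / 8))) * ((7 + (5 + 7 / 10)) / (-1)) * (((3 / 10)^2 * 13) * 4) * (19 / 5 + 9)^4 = -483191483793408 / 4296875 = -112451836.23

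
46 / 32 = 23 / 16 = 1.44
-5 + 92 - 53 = 34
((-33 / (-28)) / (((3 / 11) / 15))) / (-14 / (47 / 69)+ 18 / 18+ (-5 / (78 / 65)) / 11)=-2815065 / 865606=-3.25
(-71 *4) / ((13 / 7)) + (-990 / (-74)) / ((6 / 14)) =-58541 / 481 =-121.71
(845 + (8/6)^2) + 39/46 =350917/414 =847.63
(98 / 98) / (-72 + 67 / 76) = -76 / 5405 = -0.01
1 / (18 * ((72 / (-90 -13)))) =-103 / 1296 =-0.08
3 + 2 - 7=-2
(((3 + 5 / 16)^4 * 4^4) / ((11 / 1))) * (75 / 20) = 118357215 / 11264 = 10507.57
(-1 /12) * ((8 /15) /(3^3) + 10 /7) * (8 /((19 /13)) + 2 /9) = -999811 /1454355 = -0.69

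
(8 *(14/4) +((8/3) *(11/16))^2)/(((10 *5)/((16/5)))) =2.01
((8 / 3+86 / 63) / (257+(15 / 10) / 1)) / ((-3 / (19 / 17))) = -9652 / 1661121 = -0.01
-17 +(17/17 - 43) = -59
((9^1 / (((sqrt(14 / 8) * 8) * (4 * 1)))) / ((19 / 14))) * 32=36 * sqrt(7) / 19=5.01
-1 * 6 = -6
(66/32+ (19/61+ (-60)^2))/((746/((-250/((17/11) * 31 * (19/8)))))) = -4834385875/455651578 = -10.61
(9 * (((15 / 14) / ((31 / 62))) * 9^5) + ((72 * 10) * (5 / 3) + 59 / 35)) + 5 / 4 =159600711 / 140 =1140005.08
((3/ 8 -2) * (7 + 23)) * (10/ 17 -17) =54405/ 68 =800.07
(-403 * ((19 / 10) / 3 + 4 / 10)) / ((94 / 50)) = -62465 / 282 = -221.51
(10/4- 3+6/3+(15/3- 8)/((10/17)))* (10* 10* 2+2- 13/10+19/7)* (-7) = 128151/25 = 5126.04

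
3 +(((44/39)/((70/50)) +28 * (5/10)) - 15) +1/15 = 1307/455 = 2.87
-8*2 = -16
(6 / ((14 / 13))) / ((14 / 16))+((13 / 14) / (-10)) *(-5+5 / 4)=5265 / 784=6.72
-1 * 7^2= -49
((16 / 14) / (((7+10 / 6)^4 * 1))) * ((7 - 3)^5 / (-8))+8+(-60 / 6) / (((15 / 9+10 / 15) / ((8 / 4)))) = -119428 / 199927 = -0.60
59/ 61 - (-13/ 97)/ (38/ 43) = 251573/ 224846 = 1.12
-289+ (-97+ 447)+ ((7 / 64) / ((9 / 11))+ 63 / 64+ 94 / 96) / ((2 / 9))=70.44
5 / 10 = 1 / 2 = 0.50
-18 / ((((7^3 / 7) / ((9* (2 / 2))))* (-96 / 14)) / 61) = 1647 / 56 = 29.41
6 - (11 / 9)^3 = 4.17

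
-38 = -38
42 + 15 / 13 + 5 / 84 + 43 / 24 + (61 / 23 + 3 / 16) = 4806671 / 100464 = 47.84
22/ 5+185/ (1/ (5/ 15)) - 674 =-9119/ 15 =-607.93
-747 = -747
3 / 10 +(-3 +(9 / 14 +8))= 208 / 35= 5.94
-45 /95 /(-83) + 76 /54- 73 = -3048098 /42579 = -71.59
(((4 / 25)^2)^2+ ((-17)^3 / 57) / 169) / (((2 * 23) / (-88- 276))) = 26833444078 / 6657421875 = 4.03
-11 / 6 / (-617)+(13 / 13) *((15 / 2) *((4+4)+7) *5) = 1041193 / 1851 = 562.50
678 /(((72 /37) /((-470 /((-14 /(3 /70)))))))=196507 /392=501.29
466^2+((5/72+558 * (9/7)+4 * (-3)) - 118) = 109742723/504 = 217743.50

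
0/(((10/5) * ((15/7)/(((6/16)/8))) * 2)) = 0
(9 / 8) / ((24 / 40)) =15 / 8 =1.88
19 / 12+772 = 9283 / 12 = 773.58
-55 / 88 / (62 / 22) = -55 / 248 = -0.22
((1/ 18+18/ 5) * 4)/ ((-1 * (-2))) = 329/ 45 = 7.31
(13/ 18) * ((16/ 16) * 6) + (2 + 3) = 28/ 3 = 9.33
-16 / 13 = -1.23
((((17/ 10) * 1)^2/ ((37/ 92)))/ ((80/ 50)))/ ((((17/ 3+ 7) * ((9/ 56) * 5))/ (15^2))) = 139587/ 1406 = 99.28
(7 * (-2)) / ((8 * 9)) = -7 / 36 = -0.19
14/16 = 7/8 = 0.88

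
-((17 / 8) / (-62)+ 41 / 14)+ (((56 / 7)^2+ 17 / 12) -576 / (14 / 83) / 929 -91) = -44447417 / 1382352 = -32.15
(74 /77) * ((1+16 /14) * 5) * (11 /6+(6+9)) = 93425 /539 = 173.33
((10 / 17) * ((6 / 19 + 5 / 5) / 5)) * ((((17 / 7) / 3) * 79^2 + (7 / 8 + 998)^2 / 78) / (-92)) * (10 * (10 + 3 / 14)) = -857364715625 / 279568128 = -3066.75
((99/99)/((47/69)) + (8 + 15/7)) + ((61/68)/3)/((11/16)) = 2223296/184569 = 12.05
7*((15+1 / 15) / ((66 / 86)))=68026 / 495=137.43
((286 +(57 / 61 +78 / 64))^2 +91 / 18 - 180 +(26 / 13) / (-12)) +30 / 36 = 2841426668801 / 34292736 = 82857.98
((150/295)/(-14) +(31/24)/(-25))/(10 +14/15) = -21803/2709280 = -0.01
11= 11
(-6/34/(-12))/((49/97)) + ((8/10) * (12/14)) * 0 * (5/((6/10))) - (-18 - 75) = 309973/3332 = 93.03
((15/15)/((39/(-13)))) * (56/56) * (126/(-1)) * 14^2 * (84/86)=345744/43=8040.56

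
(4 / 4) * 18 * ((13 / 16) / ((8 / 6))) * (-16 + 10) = -1053 / 16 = -65.81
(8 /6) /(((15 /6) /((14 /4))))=28 /15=1.87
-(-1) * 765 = 765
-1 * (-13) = 13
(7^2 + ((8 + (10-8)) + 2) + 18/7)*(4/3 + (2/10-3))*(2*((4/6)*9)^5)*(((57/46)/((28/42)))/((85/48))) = -1521984.52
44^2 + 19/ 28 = 54227/ 28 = 1936.68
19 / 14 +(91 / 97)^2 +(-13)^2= 22556399 / 131726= 171.24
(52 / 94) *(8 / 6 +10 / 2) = 494 / 141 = 3.50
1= 1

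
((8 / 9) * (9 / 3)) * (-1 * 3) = -8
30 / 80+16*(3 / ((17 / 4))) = 1587 / 136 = 11.67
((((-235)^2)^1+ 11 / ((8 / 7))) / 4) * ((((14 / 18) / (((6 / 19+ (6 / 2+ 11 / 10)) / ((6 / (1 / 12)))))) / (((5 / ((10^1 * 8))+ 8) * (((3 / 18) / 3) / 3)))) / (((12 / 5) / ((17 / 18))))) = 49954194850 / 108231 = 461551.63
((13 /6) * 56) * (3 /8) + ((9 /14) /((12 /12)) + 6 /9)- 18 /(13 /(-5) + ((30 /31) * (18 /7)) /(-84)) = 11251693 /209706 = 53.65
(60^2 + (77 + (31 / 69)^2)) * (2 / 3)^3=140057264 / 128547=1089.54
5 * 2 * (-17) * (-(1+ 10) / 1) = 1870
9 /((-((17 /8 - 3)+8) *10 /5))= -12 /19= -0.63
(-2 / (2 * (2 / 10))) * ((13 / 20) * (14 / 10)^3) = -4459 / 500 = -8.92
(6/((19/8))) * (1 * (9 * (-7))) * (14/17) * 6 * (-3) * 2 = 1524096/323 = 4718.56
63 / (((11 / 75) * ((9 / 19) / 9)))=89775 / 11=8161.36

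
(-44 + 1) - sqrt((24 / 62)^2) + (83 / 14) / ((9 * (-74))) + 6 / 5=-60982501 / 1445220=-42.20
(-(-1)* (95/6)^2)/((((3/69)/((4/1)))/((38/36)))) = 3943925/162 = 24345.22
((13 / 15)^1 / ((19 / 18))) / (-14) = -39 / 665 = -0.06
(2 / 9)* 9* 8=16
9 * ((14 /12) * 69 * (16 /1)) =11592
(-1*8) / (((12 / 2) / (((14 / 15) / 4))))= -14 / 45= -0.31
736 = 736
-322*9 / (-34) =1449 / 17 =85.24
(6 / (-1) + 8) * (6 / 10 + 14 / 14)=16 / 5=3.20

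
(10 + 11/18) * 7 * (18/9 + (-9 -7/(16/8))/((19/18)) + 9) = -10696/171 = -62.55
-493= -493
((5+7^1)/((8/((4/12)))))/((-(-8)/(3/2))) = 3/32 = 0.09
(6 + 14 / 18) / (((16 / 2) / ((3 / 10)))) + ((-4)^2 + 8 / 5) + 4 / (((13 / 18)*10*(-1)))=53977 / 3120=17.30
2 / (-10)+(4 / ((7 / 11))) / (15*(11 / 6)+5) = -3 / 455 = -0.01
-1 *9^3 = -729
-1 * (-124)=124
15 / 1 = 15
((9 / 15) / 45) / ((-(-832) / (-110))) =-11 / 6240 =-0.00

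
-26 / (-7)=26 / 7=3.71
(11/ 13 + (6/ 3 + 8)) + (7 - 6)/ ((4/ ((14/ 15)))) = 11.08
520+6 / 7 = 3646 / 7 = 520.86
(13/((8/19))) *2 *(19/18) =4693/72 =65.18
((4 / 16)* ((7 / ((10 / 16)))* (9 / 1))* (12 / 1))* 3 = 4536 / 5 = 907.20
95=95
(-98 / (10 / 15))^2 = 21609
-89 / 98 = -0.91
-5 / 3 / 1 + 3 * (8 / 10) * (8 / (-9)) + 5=1.20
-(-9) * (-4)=-36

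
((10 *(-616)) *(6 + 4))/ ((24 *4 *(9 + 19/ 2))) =-3850/ 111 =-34.68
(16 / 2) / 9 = 8 / 9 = 0.89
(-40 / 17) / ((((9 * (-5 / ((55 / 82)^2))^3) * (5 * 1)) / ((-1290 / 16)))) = -47610701875 / 15504340242624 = -0.00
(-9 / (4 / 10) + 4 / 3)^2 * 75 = 403225 / 12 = 33602.08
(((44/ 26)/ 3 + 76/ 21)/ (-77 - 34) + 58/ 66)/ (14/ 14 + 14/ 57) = 5326973/ 7888881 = 0.68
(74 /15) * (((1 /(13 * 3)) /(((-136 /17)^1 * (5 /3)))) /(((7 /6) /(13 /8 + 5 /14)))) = -4107 /254800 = -0.02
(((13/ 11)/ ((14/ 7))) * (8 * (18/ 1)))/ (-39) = -24/ 11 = -2.18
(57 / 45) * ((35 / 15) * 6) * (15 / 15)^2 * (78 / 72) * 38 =32851 / 45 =730.02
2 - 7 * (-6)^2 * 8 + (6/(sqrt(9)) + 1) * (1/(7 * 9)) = -2013.95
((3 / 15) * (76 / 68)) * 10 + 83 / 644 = 25883 / 10948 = 2.36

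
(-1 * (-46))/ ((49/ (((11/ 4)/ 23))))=11/ 98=0.11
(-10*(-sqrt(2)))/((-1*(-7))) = 10*sqrt(2)/7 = 2.02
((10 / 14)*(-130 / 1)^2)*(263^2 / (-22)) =-2922390250 / 77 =-37953120.13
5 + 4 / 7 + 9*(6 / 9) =81 / 7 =11.57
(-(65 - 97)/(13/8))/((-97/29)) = -7424/1261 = -5.89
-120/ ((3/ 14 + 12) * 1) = -560/ 57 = -9.82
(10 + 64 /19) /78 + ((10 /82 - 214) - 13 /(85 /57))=-574385191 /2582385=-222.42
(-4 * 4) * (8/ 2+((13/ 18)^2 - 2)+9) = -14932/ 81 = -184.35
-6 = -6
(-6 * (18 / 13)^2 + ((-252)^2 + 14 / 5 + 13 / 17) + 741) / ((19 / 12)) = 11073184704 / 272935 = 40570.78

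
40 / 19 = 2.11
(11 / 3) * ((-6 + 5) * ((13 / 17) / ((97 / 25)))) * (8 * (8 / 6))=-114400 / 14841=-7.71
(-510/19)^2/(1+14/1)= 17340/361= 48.03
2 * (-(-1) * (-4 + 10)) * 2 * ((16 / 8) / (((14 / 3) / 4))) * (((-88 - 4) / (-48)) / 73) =552 / 511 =1.08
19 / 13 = 1.46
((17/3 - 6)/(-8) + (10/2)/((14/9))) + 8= 1891/168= 11.26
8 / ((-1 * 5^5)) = -8 / 3125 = -0.00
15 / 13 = 1.15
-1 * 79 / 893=-79 / 893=-0.09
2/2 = 1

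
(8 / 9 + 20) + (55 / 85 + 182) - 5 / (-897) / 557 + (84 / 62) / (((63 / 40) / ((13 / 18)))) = 204.16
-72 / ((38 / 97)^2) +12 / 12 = -169001 / 361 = -468.15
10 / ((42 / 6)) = 1.43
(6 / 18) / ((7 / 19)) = 19 / 21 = 0.90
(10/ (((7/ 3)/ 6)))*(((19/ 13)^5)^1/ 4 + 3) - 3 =304125522/ 2599051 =117.01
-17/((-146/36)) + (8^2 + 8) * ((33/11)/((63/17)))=31926/511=62.48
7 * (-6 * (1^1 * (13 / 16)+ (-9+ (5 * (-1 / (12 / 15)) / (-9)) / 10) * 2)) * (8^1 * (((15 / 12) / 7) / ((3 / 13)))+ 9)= 783145 / 72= 10877.01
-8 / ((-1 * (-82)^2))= 2 / 1681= 0.00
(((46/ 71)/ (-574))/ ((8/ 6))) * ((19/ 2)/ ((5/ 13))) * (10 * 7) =-17043/ 11644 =-1.46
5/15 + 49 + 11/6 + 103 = 154.17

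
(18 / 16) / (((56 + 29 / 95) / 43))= 12255 / 14264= 0.86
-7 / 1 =-7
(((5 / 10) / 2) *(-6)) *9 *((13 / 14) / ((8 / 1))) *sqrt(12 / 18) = -117 *sqrt(6) / 224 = -1.28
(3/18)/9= 1/54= 0.02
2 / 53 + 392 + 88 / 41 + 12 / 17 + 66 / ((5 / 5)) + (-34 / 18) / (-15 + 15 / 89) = 202321635413 / 438859080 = 461.02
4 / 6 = 2 / 3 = 0.67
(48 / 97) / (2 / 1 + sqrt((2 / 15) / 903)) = 650160 / 2627633-72 * sqrt(3010) / 2627633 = 0.25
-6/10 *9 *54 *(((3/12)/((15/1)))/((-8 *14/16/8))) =972/175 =5.55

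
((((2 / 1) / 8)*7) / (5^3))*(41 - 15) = 91 / 250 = 0.36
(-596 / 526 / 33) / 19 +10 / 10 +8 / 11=284531 / 164901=1.73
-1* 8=-8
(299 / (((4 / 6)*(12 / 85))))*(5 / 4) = 127075 / 32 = 3971.09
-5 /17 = -0.29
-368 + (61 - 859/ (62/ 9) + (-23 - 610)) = -66011/ 62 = -1064.69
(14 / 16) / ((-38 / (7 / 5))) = -0.03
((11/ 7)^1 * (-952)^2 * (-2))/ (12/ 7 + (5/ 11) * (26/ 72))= -7895720448/ 5207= -1516366.52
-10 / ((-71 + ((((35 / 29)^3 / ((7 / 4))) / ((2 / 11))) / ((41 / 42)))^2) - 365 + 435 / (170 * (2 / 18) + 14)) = 2959698087698960 / 115647373629491741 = 0.03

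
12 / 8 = 3 / 2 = 1.50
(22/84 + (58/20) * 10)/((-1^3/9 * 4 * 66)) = -1229/1232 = -1.00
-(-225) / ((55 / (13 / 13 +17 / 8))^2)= 5625 / 7744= 0.73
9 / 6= 3 / 2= 1.50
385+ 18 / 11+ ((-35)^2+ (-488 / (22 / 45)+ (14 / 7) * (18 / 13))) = 88120 / 143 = 616.22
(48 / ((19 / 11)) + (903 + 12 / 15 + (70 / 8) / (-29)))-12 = 10130551 / 11020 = 919.29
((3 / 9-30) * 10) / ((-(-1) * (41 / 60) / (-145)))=2581000 / 41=62951.22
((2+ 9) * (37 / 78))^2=165649 / 6084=27.23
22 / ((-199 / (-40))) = 880 / 199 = 4.42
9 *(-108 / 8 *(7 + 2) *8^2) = -69984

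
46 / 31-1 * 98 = -96.52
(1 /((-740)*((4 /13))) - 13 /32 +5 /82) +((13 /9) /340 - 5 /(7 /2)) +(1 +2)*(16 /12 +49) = 7758353411 /51990624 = 149.23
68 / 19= 3.58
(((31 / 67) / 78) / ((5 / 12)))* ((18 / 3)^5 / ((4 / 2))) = 241056 / 4355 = 55.35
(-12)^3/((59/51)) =-88128/59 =-1493.69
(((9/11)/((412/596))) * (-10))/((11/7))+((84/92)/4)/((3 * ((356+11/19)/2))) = -29252927921/3884093950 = -7.53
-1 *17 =-17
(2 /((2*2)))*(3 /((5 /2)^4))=24 /625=0.04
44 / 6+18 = 76 / 3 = 25.33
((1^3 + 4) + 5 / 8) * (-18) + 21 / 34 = -6843 / 68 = -100.63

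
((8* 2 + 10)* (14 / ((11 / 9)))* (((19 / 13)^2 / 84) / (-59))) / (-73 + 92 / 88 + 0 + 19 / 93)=201438 / 112596367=0.00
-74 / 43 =-1.72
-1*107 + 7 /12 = -1277 /12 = -106.42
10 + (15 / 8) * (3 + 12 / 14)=965 / 56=17.23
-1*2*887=-1774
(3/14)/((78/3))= 3/364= 0.01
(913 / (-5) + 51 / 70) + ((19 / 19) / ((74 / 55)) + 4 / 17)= -3982357 / 22015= -180.89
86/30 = 43/15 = 2.87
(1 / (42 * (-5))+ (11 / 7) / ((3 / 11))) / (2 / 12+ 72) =1209 / 15155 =0.08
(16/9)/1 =16/9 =1.78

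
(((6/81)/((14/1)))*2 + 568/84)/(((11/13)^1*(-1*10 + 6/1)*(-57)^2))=-4160/6754671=-0.00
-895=-895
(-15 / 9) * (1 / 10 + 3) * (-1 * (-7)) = -217 / 6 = -36.17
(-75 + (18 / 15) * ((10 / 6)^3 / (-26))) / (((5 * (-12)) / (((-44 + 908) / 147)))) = 14080 / 1911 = 7.37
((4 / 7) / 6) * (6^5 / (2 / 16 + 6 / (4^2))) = 10368 / 7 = 1481.14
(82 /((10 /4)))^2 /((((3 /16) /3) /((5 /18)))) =215168 /45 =4781.51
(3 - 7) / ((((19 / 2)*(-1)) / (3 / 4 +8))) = 70 / 19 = 3.68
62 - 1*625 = -563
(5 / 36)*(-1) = -0.14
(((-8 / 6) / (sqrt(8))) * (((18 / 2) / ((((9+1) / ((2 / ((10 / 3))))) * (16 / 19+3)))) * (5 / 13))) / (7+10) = -171 * sqrt(2) / 161330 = -0.00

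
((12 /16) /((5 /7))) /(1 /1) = 21 /20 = 1.05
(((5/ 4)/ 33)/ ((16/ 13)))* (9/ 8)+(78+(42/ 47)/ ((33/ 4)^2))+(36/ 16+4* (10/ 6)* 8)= 1167298541/ 8735232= 133.63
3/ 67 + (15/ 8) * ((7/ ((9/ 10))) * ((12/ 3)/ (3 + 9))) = 4.91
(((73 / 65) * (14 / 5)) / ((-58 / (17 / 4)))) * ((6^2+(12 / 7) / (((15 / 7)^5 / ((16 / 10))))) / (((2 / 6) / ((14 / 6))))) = -693820534897 / 11928515625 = -58.16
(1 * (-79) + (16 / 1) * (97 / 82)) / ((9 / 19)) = -126.82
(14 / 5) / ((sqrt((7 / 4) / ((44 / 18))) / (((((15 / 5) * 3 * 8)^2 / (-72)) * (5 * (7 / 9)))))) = -224 * sqrt(154) / 3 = -926.59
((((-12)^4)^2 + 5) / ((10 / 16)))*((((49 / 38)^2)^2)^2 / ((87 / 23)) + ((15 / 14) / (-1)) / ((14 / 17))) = 5735771258834482347774787 / 11584148679005280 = 495139644.51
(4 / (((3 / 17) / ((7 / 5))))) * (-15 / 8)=-59.50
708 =708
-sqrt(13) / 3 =-1.20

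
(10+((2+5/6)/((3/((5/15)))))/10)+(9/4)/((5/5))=1658/135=12.28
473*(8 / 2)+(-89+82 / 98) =88388 / 49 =1803.84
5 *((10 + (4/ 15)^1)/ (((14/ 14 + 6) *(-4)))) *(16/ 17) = -88/ 51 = -1.73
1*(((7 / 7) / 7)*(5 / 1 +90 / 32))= 125 / 112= 1.12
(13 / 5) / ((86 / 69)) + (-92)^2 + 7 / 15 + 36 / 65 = 141993377 / 16770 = 8467.11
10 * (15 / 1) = 150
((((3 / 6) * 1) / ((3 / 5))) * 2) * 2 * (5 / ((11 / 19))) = 950 / 33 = 28.79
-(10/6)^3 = -125/27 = -4.63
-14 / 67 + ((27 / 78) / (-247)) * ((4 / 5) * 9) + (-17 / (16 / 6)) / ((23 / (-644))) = 383548297 / 2151370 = 178.28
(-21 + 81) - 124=-64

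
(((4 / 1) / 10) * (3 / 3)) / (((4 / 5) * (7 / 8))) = 4 / 7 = 0.57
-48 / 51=-16 / 17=-0.94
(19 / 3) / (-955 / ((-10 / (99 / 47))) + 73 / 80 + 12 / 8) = 71440 / 2296293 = 0.03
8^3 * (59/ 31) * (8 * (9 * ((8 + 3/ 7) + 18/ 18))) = 143548416/ 217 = 661513.44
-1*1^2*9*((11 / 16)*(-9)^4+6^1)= -650403 / 16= -40650.19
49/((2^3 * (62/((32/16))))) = 49/248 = 0.20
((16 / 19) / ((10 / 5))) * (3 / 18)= 4 / 57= 0.07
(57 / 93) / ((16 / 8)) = 19 / 62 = 0.31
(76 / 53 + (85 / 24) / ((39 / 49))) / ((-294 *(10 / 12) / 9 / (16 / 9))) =-583762 / 1519245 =-0.38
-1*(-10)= 10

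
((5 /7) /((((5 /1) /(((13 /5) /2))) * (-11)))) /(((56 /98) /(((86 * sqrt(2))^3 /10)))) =-1033591 * sqrt(2) /275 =-5315.34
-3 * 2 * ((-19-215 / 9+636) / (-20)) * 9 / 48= 33.36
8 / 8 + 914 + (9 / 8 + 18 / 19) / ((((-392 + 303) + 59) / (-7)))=278307 / 304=915.48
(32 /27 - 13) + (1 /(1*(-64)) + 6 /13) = -255391 /22464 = -11.37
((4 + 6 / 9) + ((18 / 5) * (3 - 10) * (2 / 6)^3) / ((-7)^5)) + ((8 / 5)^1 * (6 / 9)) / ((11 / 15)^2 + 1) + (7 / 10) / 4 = 91969627 / 16614920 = 5.54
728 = 728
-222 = -222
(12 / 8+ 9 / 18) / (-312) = -1 / 156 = -0.01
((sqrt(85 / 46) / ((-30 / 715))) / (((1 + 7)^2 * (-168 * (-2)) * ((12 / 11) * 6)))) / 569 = -1573 * sqrt(3910) / 243149340672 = -0.00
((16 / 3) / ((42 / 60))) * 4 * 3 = 640 / 7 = 91.43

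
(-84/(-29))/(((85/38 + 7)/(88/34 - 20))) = -314944/57681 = -5.46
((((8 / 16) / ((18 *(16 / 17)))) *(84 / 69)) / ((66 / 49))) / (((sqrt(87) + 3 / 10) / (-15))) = 145775 / 105543504 - 728875 *sqrt(87) / 158315256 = -0.04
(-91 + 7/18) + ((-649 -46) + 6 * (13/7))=-97583/126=-774.47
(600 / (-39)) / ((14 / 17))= -1700 / 91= -18.68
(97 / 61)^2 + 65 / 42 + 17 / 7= 1016585 / 156282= 6.50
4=4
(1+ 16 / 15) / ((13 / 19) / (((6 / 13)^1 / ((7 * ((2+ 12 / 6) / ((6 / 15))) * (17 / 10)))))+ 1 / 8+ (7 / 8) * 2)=4712 / 406495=0.01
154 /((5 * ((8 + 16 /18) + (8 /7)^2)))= 33957 /11240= 3.02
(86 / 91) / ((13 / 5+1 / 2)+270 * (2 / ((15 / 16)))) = 860 / 526981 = 0.00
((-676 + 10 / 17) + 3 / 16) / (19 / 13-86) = 2387593 / 298928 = 7.99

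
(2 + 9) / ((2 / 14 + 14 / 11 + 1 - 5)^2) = 65219 / 39601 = 1.65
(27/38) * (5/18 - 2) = -93/76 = -1.22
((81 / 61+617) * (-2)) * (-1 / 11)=75436 / 671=112.42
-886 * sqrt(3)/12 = -443 * sqrt(3)/6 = -127.88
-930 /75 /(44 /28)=-434 /55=-7.89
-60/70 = -6/7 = -0.86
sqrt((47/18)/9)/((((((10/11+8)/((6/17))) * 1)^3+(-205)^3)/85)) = -339405 * sqrt(94)/618047475176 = -0.00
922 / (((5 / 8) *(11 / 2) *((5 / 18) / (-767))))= -740604.04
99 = 99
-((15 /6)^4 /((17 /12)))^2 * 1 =-3515625 /4624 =-760.30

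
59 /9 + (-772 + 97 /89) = -612248 /801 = -764.35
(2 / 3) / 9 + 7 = 191 / 27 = 7.07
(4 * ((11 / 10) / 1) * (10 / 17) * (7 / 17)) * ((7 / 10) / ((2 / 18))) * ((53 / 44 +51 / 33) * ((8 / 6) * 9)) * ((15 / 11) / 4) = 43659 / 578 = 75.53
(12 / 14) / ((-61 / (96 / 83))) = -576 / 35441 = -0.02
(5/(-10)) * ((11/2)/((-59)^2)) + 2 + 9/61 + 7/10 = 12089639/4246820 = 2.85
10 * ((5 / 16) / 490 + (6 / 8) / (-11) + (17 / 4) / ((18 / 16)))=37.10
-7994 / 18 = -3997 / 9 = -444.11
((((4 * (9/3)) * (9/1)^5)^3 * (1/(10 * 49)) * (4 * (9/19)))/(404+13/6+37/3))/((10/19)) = 237186584173035648/37975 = 6245861334378.82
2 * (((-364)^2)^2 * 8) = 280883040256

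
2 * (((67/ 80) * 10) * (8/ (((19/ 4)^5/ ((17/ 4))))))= 583168/ 2476099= 0.24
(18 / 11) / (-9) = -2 / 11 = -0.18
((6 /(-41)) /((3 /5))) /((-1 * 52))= 5 /1066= 0.00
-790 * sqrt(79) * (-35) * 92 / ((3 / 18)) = 15262800 * sqrt(79) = 135658733.75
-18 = -18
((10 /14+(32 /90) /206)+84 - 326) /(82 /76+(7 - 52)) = 297481442 /54150705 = 5.49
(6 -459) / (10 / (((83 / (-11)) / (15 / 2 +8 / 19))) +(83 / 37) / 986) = 26062047642 / 603828619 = 43.16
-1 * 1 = -1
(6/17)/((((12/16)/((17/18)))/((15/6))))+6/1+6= 118/9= 13.11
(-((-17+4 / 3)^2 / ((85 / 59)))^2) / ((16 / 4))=-16986169561 / 2340900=-7256.26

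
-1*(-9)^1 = 9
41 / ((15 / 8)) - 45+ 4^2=-107 / 15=-7.13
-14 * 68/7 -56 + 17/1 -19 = -194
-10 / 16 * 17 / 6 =-85 / 48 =-1.77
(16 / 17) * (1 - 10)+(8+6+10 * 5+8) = 1080 / 17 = 63.53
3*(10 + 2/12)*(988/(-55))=-30134/55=-547.89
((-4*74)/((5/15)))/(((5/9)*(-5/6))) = 47952/25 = 1918.08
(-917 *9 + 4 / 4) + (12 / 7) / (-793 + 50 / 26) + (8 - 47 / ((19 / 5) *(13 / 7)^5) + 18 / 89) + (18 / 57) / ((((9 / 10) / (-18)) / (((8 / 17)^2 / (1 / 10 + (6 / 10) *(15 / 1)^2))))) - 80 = -1748822634994301728016 / 210084679670569249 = -8324.37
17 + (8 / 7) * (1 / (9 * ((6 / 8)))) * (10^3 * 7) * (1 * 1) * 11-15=352054 / 27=13039.04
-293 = -293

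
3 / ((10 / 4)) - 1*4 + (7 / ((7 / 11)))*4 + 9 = 251 / 5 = 50.20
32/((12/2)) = 16/3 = 5.33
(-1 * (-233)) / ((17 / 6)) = 1398 / 17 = 82.24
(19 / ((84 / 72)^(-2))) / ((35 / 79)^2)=118579 / 900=131.75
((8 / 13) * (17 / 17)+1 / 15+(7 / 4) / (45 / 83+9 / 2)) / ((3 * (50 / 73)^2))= 596736091 / 816075000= 0.73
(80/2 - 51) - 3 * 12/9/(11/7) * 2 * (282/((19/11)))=-16001/19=-842.16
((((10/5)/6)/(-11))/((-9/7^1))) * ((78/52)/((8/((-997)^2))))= 6958063/1584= 4392.72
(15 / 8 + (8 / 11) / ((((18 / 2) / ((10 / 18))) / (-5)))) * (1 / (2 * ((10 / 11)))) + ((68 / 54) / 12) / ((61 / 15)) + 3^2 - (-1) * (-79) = -10920227 / 158112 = -69.07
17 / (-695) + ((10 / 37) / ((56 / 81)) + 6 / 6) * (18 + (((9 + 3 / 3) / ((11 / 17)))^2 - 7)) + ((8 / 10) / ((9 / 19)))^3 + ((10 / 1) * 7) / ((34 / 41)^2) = 18943098219573641 / 41715996745500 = 454.10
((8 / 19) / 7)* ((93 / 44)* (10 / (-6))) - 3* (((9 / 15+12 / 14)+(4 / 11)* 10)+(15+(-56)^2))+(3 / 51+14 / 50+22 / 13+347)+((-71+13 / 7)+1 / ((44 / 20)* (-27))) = -2005352436898 / 218243025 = -9188.62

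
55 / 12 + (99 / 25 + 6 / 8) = 697 / 75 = 9.29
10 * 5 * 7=350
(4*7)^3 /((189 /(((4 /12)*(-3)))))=-116.15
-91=-91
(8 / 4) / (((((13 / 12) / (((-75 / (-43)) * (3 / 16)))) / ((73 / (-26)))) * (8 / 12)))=-147825 / 58136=-2.54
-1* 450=-450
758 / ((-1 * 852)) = -0.89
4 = 4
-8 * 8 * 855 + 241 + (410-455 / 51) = -2757974 / 51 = -54077.92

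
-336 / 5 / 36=-28 / 15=-1.87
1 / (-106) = -1 / 106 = -0.01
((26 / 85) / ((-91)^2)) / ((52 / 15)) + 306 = 86155527 / 281554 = 306.00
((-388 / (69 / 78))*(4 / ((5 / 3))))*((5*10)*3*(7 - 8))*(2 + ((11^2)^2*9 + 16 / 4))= 478564632000 / 23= 20807157913.04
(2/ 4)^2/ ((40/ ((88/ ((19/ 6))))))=33/ 190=0.17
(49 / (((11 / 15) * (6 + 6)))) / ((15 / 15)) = 245 / 44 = 5.57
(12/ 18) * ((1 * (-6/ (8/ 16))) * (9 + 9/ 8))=-81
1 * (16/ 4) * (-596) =-2384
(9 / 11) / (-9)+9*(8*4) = 3167 / 11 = 287.91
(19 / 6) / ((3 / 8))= 76 / 9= 8.44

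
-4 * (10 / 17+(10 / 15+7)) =-1684 / 51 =-33.02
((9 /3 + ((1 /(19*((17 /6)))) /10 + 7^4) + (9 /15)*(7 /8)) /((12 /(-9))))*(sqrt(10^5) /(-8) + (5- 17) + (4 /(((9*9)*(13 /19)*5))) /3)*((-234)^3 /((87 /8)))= -248782447217655*sqrt(10) /9367- 5968384625469552 /234175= -109475238613.98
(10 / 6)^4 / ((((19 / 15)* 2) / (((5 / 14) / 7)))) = 15625 / 100548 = 0.16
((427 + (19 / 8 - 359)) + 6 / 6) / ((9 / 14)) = 3997 / 36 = 111.03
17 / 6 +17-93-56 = -775 / 6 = -129.17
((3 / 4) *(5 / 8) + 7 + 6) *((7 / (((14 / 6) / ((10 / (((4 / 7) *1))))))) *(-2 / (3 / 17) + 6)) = -15085 / 4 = -3771.25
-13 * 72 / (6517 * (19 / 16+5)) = -1664 / 71687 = -0.02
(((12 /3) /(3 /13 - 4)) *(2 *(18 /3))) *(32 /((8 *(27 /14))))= -1664 /63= -26.41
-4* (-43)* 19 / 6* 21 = 11438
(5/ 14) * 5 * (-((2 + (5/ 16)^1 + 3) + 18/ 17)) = -43325/ 3808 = -11.38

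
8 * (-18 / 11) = -144 / 11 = -13.09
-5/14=-0.36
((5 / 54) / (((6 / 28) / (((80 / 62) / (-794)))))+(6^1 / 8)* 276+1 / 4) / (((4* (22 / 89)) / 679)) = 49940174955433 / 350897184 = 142321.39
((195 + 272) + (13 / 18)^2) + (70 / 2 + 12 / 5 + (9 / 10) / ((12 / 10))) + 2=205607 / 405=507.67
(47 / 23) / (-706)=-47 / 16238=-0.00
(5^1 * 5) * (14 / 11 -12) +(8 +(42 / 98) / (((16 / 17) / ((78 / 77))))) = -1119915 / 4312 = -259.72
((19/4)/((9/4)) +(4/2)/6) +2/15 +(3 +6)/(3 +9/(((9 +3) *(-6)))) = 5908/1035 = 5.71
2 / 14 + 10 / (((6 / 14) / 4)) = 1963 / 21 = 93.48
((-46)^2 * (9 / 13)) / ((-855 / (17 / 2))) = -17986 / 1235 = -14.56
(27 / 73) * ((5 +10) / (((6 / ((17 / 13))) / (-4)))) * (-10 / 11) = 45900 / 10439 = 4.40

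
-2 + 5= 3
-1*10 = -10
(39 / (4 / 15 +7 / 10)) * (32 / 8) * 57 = 266760 / 29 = 9198.62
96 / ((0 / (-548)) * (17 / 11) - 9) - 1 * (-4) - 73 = -79.67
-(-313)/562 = 313/562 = 0.56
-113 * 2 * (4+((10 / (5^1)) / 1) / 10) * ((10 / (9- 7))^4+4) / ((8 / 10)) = -1492617 / 2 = -746308.50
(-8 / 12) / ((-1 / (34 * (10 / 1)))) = 680 / 3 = 226.67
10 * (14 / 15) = 9.33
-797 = -797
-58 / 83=-0.70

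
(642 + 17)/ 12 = 659/ 12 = 54.92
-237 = -237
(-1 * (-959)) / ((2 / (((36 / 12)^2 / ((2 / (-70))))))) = -302085 / 2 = -151042.50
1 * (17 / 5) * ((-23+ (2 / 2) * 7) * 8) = -2176 / 5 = -435.20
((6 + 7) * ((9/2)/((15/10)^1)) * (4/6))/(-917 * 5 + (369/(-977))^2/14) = -0.01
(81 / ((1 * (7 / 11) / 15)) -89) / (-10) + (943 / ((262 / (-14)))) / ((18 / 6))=-2734838 / 13755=-198.83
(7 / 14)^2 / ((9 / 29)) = 29 / 36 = 0.81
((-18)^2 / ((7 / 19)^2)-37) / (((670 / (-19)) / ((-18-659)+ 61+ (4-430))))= 1139879749 / 16415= 69441.35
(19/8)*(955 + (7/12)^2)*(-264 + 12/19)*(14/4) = -133854637/64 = -2091478.70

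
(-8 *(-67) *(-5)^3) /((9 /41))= -2747000 /9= -305222.22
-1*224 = -224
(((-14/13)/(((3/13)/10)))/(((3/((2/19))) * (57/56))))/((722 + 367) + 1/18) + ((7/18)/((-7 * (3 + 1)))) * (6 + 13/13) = -50289421/509521176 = -0.10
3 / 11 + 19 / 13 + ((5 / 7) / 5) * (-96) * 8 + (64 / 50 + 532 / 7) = -768268 / 25025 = -30.70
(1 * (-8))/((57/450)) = -1200/19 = -63.16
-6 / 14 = -3 / 7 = -0.43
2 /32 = 1 /16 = 0.06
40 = 40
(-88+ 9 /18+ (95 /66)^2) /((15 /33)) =-74425 /396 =-187.94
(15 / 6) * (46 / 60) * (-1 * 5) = -9.58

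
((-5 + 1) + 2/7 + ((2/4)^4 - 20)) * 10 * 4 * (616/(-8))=145695/2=72847.50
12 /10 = 6 /5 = 1.20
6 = 6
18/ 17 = 1.06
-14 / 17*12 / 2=-84 / 17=-4.94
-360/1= -360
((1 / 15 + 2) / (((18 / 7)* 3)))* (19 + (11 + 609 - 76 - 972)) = -88753 / 810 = -109.57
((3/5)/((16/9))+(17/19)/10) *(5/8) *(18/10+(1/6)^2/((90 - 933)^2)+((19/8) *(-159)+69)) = -50944005622367/622187412480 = -81.88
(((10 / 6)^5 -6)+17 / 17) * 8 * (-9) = -565.93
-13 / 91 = -1 / 7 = -0.14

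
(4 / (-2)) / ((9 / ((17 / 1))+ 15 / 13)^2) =-48841 / 69192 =-0.71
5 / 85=1 / 17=0.06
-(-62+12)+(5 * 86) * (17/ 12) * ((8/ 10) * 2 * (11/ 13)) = 34114/ 39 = 874.72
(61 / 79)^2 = 3721 / 6241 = 0.60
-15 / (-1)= 15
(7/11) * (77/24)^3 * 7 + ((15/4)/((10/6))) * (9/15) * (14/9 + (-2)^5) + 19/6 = 7546283/69120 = 109.18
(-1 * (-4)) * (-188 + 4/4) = -748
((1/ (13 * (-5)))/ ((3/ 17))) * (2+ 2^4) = -102/ 65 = -1.57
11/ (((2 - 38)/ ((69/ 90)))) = -253/ 1080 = -0.23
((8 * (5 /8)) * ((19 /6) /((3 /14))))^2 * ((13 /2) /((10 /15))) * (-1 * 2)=-5748925 /54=-106461.57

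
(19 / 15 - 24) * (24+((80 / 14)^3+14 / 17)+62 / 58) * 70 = -24504529390 / 72471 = -338128.76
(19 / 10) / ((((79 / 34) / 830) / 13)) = 697034 / 79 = 8823.22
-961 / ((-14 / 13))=12493 / 14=892.36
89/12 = 7.42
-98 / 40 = -49 / 20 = -2.45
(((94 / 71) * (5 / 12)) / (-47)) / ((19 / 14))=-35 / 4047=-0.01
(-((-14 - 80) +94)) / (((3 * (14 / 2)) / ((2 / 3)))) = 0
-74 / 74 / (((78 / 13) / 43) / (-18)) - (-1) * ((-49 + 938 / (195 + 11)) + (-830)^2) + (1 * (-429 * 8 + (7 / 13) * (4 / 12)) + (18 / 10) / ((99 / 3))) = 685552.79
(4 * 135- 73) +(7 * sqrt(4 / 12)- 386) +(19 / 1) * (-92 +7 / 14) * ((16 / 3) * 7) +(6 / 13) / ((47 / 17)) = -39606751 / 611 +7 * sqrt(3) / 3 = -64818.79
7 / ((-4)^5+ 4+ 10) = -7 / 1010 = -0.01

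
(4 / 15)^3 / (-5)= -64 / 16875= -0.00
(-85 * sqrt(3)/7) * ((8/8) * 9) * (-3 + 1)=1530 * sqrt(3)/7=378.58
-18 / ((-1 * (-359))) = -18 / 359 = -0.05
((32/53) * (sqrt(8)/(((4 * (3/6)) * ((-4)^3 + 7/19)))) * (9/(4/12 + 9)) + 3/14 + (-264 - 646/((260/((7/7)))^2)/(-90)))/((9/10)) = -5617050739/19164600 - 1520 * sqrt(2)/149513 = -293.11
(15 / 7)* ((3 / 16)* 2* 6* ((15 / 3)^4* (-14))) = -84375 / 2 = -42187.50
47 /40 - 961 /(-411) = 57757 /16440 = 3.51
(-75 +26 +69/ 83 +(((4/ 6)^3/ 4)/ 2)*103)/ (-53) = 99397/ 118773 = 0.84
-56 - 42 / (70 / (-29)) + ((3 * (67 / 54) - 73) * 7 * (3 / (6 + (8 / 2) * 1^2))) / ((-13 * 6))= -171919 / 4680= -36.73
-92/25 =-3.68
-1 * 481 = -481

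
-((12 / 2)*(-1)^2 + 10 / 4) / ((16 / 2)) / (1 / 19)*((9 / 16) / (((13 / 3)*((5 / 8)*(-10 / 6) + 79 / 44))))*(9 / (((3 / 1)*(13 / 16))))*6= -2590137 / 33631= -77.02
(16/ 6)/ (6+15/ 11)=88/ 243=0.36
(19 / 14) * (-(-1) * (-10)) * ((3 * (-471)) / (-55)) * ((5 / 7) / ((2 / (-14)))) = 134235 / 77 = 1743.31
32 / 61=0.52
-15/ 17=-0.88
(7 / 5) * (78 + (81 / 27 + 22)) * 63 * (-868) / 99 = -79650.84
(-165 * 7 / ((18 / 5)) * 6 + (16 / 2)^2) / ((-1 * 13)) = 1861 / 13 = 143.15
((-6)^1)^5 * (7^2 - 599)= 4276800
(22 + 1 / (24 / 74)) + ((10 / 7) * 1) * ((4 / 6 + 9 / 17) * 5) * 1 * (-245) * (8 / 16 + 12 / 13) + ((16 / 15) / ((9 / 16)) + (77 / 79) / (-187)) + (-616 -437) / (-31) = -852753218959 / 292263660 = -2917.75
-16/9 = -1.78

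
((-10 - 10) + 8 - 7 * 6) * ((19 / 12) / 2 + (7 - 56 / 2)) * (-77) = -336105 / 4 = -84026.25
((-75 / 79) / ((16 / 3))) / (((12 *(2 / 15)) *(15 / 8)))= -75 / 1264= -0.06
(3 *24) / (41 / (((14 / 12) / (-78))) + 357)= -168 / 5563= -0.03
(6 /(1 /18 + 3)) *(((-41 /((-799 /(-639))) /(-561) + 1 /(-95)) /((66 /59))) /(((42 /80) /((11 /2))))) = 963194352 /1092956095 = 0.88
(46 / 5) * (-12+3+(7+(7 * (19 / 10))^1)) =2599 / 25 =103.96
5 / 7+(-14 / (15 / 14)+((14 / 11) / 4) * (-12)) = -18677 / 1155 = -16.17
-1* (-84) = 84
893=893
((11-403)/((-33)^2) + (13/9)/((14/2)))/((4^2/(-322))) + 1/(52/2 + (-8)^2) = 135149/43560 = 3.10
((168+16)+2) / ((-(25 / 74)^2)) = -1018536 / 625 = -1629.66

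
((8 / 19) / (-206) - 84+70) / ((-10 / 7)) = 95907 / 9785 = 9.80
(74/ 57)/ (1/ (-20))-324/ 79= -135388/ 4503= -30.07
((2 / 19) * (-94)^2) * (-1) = -17672 / 19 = -930.11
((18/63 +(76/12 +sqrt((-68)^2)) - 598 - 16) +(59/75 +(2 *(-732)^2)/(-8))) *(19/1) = -447194526/175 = -2555397.29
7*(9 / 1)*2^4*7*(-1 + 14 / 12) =1176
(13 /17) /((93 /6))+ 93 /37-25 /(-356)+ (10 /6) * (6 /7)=197361481 /48591508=4.06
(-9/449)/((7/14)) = -18/449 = -0.04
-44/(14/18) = -396/7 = -56.57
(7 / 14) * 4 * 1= 2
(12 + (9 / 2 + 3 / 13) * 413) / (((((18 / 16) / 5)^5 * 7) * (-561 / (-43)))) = 1389209600000 / 37216179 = 37328.11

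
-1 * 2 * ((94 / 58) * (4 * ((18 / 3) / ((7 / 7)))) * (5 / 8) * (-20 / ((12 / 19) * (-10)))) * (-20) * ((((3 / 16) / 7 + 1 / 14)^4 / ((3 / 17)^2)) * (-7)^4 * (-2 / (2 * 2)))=-94462633925 / 8552448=-11045.10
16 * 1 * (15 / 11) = 21.82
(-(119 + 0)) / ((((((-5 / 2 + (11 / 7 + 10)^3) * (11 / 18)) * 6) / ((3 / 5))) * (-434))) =52479 / 1809289735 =0.00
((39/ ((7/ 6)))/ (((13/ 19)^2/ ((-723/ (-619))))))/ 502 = 2349027/ 14138579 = 0.17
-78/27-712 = -6434/9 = -714.89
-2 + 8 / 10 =-6 / 5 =-1.20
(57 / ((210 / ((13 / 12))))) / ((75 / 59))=14573 / 63000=0.23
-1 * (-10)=10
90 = 90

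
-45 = -45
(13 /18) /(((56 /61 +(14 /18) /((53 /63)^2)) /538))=192.64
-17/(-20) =17/20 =0.85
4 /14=2 /7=0.29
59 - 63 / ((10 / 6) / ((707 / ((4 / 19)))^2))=-34104192701 / 80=-426302408.76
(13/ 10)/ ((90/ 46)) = 299/ 450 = 0.66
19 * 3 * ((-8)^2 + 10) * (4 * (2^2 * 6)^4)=5597724672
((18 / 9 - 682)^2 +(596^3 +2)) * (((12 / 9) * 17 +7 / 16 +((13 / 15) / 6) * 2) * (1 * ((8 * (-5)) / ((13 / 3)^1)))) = -1786799238667 / 39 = -45815365094.03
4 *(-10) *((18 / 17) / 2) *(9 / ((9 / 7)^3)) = -13720 / 153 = -89.67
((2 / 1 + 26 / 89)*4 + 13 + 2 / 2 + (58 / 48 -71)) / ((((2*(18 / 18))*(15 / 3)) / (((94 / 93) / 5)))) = -4680589 / 4966200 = -0.94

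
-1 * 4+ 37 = 33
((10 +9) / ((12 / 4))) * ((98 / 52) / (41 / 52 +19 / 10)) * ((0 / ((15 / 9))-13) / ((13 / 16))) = -148960 / 2097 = -71.03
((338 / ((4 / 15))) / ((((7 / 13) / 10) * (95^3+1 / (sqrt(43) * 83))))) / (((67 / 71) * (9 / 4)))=1980860382719318750 / 153189985068114913359- 647346050 * sqrt(43) / 153189985068114913359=0.01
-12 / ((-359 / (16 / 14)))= 96 / 2513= 0.04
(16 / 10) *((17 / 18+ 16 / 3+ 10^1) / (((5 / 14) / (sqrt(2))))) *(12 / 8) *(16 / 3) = 131264 *sqrt(2) / 225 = 825.05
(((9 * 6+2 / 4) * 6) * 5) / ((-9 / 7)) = -1271.67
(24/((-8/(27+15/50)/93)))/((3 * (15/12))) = -50778/25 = -2031.12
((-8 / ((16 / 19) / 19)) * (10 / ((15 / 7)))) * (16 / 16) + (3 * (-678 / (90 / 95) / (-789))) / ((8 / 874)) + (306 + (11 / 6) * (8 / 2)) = -731285 / 3156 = -231.71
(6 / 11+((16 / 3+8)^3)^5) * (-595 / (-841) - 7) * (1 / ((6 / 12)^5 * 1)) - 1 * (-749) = -15067974173868032998.97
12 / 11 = 1.09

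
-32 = -32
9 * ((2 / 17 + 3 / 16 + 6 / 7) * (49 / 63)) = 2213 / 272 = 8.14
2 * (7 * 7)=98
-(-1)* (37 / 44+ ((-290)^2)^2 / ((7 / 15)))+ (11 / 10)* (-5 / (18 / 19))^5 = 4410301986666190931 / 290993472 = 15156016924.90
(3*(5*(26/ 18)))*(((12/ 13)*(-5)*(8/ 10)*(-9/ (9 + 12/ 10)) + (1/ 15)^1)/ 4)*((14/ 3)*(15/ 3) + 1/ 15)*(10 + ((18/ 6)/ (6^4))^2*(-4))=4213.90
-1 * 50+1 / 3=-149 / 3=-49.67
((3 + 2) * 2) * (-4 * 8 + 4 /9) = -2840 /9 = -315.56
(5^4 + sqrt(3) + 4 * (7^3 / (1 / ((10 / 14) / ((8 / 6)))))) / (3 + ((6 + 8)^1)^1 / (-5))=5 * sqrt(3) + 6800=6808.66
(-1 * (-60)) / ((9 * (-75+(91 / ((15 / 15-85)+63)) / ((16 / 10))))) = -32 / 373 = -0.09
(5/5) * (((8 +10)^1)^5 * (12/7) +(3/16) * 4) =90699285/28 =3239260.18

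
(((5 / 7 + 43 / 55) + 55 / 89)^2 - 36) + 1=-35845749154 / 1174090225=-30.53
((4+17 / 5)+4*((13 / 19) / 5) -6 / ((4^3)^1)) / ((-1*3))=-4775 / 1824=-2.62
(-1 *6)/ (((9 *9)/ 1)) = -2/ 27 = -0.07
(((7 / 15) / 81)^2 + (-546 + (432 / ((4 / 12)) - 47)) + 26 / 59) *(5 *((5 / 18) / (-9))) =-30633884533 / 282195171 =-108.56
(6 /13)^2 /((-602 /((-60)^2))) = -64800 /50869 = -1.27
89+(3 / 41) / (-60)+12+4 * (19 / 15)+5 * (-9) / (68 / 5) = 2148641 / 20910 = 102.76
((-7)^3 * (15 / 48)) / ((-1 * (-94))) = -1715 / 1504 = -1.14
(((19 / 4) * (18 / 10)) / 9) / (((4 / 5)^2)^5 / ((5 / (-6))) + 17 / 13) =0.81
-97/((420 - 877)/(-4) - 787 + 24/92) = 8924/61869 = 0.14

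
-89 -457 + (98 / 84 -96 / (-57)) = -61919 / 114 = -543.15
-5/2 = -2.50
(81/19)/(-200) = -0.02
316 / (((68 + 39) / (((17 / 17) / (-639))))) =-316 / 68373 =-0.00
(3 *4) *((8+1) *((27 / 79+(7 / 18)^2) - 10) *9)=-730023 / 79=-9240.80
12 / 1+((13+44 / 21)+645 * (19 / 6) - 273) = 75457 / 42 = 1796.60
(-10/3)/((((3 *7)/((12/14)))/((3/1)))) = -20/49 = -0.41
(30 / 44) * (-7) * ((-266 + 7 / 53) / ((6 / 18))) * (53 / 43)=403515 / 86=4692.03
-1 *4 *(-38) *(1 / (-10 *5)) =-76 / 25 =-3.04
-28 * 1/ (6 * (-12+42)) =-7/ 45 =-0.16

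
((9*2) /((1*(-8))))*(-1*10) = 45 /2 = 22.50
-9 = -9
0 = 0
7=7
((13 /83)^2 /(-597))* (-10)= 0.00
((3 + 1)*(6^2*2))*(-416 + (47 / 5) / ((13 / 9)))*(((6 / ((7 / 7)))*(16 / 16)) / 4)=-176900.68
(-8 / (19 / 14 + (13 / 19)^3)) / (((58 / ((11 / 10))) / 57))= -5.16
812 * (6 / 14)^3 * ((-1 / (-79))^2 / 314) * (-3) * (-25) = 117450 / 48012013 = 0.00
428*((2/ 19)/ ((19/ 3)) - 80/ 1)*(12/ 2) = -205397.32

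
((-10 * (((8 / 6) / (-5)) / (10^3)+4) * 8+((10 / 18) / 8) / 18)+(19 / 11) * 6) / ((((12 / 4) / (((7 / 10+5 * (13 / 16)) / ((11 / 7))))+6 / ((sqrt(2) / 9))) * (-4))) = -490485399901 / 9327260305800+436041520511989 * sqrt(2) / 303999595152000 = 1.98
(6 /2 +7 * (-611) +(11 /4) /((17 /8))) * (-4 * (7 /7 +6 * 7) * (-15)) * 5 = -937004400 /17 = -55117905.88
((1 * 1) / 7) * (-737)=-737 / 7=-105.29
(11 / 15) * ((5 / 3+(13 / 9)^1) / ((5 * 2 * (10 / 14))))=1078 / 3375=0.32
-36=-36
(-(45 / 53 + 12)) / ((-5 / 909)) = 619029 / 265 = 2335.96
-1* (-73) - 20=53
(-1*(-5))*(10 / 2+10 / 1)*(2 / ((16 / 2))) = 75 / 4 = 18.75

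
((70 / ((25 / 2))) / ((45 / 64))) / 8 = 224 / 225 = 1.00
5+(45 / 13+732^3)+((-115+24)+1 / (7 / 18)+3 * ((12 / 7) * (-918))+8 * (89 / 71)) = 2534122933269 / 6461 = 392218376.92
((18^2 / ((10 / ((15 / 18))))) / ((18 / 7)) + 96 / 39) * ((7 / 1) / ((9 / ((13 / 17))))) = 2359 / 306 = 7.71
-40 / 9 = -4.44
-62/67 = -0.93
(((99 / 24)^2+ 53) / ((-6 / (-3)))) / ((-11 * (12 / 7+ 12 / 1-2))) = -31367 / 115456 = -0.27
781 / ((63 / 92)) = 71852 / 63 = 1140.51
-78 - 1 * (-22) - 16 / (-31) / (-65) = -112856 / 2015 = -56.01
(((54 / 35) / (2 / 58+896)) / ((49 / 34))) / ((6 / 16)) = 141984 / 44564275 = 0.00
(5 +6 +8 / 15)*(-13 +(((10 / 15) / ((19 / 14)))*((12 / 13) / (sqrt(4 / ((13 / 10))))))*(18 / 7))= -2249 / 15 +4152*sqrt(130) / 6175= -142.27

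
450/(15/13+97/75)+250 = 517625/1193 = 433.89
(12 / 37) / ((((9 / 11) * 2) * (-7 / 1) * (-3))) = 22 / 2331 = 0.01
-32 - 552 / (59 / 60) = -35008 / 59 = -593.36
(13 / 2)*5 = 65 / 2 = 32.50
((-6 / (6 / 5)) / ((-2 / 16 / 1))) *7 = 280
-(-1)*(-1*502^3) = -126506008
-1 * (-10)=10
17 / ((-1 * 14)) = -17 / 14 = -1.21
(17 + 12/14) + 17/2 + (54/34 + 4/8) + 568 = 70977/119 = 596.45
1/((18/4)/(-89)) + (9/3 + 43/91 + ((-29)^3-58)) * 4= -80093194/819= -97793.89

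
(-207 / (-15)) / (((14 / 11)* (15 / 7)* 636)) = 253 / 31800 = 0.01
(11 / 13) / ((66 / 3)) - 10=-259 / 26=-9.96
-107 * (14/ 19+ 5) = -11663/ 19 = -613.84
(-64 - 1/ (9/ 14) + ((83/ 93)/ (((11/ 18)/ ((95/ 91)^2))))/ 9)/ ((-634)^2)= -415389985/ 2553866536221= -0.00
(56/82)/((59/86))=2408/2419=1.00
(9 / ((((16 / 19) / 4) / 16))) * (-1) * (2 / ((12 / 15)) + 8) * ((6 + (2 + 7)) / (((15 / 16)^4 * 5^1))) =-17432576 / 625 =-27892.12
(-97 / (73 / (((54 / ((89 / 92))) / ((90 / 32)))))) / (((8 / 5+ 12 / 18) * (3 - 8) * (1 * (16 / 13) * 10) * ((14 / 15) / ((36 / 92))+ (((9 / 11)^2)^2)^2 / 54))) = 464844092932692 / 5873437931951185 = 0.08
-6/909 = -2/303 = -0.01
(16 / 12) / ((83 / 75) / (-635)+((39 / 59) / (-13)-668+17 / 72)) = -89916000 / 45035539903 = -0.00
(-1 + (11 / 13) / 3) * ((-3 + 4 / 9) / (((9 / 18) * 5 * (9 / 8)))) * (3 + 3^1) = 20608 / 5265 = 3.91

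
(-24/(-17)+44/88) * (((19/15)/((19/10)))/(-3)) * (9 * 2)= -7.65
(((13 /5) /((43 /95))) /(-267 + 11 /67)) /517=-16549 /397445818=-0.00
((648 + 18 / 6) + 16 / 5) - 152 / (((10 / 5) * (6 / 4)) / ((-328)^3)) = 26818549333 / 15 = 1787903288.87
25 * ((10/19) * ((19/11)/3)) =250/33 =7.58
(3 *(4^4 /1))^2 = 589824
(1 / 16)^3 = 0.00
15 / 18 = 5 / 6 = 0.83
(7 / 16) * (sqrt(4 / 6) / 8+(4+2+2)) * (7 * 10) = 248.13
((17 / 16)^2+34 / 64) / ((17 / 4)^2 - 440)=-425 / 108016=-0.00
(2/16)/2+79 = 1265/16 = 79.06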